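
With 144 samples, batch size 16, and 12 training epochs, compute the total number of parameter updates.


Iterations per epoch = 144 / 16 = 9
Total updates = iterations_per_epoch * epochs
= 9 * 12
= 108

108


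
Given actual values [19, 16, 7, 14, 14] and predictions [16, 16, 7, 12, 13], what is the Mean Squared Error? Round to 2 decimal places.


Differences: [3, 0, 0, 2, 1]
Squared errors: [9, 0, 0, 4, 1]
Sum of squared errors = 14
MSE = 14 / 5 = 2.80

2.80


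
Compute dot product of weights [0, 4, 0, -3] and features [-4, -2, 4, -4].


Element-wise products:
0 * -4 = 0
4 * -2 = -8
0 * 4 = 0
-3 * -4 = 12
Sum = 0 + -8 + 0 + 12
= 4

4


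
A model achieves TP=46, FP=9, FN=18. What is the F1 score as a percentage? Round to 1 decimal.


Precision = TP / (TP + FP) = 46 / 55 = 0.8364
Recall = TP / (TP + FN) = 46 / 64 = 0.7188
F1 = 2 * P * R / (P + R)
= 2 * 0.8364 * 0.7188 / (0.8364 + 0.7188)
= 1.2023 / 1.5551
= 0.7731
As percentage: 77.3%

77.3


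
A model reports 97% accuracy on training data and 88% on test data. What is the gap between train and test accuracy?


Gap = train_accuracy - test_accuracy
= 97 - 88
= 9%
This moderate gap may indicate mild overfitting.

9


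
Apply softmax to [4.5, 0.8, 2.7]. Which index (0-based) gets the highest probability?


Softmax is a monotonic transformation, so it preserves the argmax.
We need to find the index of the maximum logit.
Index 0: 4.5
Index 1: 0.8
Index 2: 2.7
Maximum logit = 4.5 at index 0

0


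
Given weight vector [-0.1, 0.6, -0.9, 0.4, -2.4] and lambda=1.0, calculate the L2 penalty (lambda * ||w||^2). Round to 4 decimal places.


Squaring each weight:
(-0.1)^2 = 0.01
0.6^2 = 0.36
(-0.9)^2 = 0.81
0.4^2 = 0.16
(-2.4)^2 = 5.76
Sum of squares = 7.1
Penalty = 1.0 * 7.1 = 7.1000

7.1000


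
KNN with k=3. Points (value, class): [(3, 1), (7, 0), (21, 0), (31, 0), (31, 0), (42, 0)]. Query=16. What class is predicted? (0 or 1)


Distances from query 16:
Point 21 (class 0): distance = 5
Point 7 (class 0): distance = 9
Point 3 (class 1): distance = 13
K=3 nearest neighbors: classes = [0, 0, 1]
Votes for class 1: 1 / 3
Majority vote => class 0

0


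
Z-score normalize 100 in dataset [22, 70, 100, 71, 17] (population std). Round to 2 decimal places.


Mean = (22 + 70 + 100 + 71 + 17) / 5 = 56.0
Variance = sum((x_i - mean)^2) / n = 1006.8
Std = sqrt(1006.8) = 31.7301
Z = (x - mean) / std
= (100 - 56.0) / 31.7301
= 44.0 / 31.7301
= 1.39

1.39


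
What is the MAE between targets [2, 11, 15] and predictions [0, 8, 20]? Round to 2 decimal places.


Absolute errors: [2, 3, 5]
Sum of absolute errors = 10
MAE = 10 / 3 = 3.33

3.33


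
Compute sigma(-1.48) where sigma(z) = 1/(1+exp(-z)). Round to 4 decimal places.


sigmoid(z) = 1 / (1 + exp(-z))
exp(-(-1.48)) = exp(1.48) = 4.3929
1 + 4.3929 = 5.3929
1 / 5.3929 = 0.1854

0.1854


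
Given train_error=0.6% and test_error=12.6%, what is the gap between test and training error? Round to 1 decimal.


Generalization gap = test_error - train_error
= 12.6 - 0.6
= 12.0%
A large gap suggests overfitting.

12.0


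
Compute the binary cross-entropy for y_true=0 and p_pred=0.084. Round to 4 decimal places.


For y=0: Loss = -log(1-p)
= -log(1 - 0.084)
= -log(0.916)
= -(-0.0877)
= 0.0877

0.0877


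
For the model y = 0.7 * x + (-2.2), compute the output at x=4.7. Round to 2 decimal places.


y = 0.7 * 4.7 + (-2.2)
= 3.29 + (-2.2)
= 1.09

1.09


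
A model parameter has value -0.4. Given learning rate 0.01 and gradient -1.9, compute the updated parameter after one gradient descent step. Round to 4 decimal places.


w_new = w_old - lr * gradient
= -0.4 - 0.01 * -1.9
= -0.4 - (-0.019)
= -0.3810

-0.3810


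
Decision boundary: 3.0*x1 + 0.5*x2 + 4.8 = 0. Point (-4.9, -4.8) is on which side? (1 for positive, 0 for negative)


Compute 3.0 * -4.9 + 0.5 * -4.8 + 4.8
= -14.7 + -2.4 + 4.8
= -12.3
Since -12.3 < 0, the point is on the negative side.

0


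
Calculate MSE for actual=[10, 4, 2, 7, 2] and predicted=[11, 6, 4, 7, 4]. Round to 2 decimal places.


Differences: [-1, -2, -2, 0, -2]
Squared errors: [1, 4, 4, 0, 4]
Sum of squared errors = 13
MSE = 13 / 5 = 2.60

2.60


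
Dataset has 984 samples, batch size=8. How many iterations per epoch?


Iterations per epoch = dataset_size / batch_size
= 984 / 8
= 123

123


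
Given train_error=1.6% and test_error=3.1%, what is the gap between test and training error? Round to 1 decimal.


Generalization gap = test_error - train_error
= 3.1 - 1.6
= 1.5%
A small gap suggests good generalization.

1.5


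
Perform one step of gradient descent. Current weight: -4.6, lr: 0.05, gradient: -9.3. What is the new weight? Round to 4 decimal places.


w_new = w_old - lr * gradient
= -4.6 - 0.05 * -9.3
= -4.6 - (-0.465)
= -4.1350

-4.1350


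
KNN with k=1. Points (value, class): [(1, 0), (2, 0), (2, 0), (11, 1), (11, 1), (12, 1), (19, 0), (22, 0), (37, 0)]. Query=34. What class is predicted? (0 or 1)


Distances from query 34:
Point 37 (class 0): distance = 3
K=1 nearest neighbors: classes = [0]
Votes for class 1: 0 / 1
Majority vote => class 0

0


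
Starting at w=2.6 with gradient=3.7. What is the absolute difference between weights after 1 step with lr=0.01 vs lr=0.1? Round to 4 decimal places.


With lr=0.01: w_new = 2.6 - 0.01 * 3.7 = 2.563
With lr=0.1: w_new = 2.6 - 0.1 * 3.7 = 2.23
Absolute difference = |2.563 - 2.23|
= 0.3330

0.3330


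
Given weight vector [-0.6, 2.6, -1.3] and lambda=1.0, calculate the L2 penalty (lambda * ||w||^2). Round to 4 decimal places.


Squaring each weight:
(-0.6)^2 = 0.36
2.6^2 = 6.76
(-1.3)^2 = 1.69
Sum of squares = 8.81
Penalty = 1.0 * 8.81 = 8.8100

8.8100


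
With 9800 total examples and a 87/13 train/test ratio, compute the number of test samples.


Train samples = 9800 * 87% = 8526
Test samples = 9800 - 8526
= 1274

1274


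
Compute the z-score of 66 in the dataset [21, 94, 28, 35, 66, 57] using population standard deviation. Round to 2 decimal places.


Mean = (21 + 94 + 28 + 35 + 66 + 57) / 6 = 50.1667
Variance = sum((x_i - mean)^2) / n = 631.8056
Std = sqrt(631.8056) = 25.1357
Z = (x - mean) / std
= (66 - 50.1667) / 25.1357
= 15.8333 / 25.1357
= 0.63

0.63


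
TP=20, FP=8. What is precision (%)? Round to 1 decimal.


Precision = TP / (TP + FP) * 100
= 20 / (20 + 8)
= 20 / 28
= 0.7143
= 71.4%

71.4


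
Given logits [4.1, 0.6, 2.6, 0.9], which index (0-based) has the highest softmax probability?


Softmax is a monotonic transformation, so it preserves the argmax.
We need to find the index of the maximum logit.
Index 0: 4.1
Index 1: 0.6
Index 2: 2.6
Index 3: 0.9
Maximum logit = 4.1 at index 0

0


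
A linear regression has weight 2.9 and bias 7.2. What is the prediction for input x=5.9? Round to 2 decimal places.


y = 2.9 * 5.9 + (7.2)
= 17.11 + (7.2)
= 24.31

24.31


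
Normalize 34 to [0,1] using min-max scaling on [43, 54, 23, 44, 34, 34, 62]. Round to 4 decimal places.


Min = 23, Max = 62
Range = 62 - 23 = 39
Scaled = (x - min) / (max - min)
= (34 - 23) / 39
= 11 / 39
= 0.2821

0.2821


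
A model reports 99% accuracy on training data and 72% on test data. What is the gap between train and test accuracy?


Gap = train_accuracy - test_accuracy
= 99 - 72
= 27%
This large gap strongly indicates overfitting.

27


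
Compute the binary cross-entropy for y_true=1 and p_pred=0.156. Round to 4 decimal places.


For y=1: Loss = -log(p)
= -log(0.156)
= -(-1.8579)
= 1.8579

1.8579


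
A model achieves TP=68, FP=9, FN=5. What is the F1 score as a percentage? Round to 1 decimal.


Precision = TP / (TP + FP) = 68 / 77 = 0.8831
Recall = TP / (TP + FN) = 68 / 73 = 0.9315
F1 = 2 * P * R / (P + R)
= 2 * 0.8831 * 0.9315 / (0.8831 + 0.9315)
= 1.6453 / 1.8146
= 0.9067
As percentage: 90.7%

90.7


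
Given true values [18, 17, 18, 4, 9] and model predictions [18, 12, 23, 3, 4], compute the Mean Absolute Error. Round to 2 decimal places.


Absolute errors: [0, 5, 5, 1, 5]
Sum of absolute errors = 16
MAE = 16 / 5 = 3.20

3.20


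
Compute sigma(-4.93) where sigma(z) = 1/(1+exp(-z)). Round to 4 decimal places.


sigmoid(z) = 1 / (1 + exp(-z))
exp(-(-4.93)) = exp(4.93) = 138.3795
1 + 138.3795 = 139.3795
1 / 139.3795 = 0.0072

0.0072


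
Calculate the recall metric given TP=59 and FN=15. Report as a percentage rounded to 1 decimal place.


Recall = TP / (TP + FN) * 100
= 59 / (59 + 15)
= 59 / 74
= 0.7973
= 79.7%

79.7


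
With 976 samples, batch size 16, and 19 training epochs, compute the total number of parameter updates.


Iterations per epoch = 976 / 16 = 61
Total updates = iterations_per_epoch * epochs
= 61 * 19
= 1159

1159


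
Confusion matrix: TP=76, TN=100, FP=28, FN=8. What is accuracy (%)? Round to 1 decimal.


Accuracy = (TP + TN) / (TP + TN + FP + FN) * 100
= (76 + 100) / (76 + 100 + 28 + 8)
= 176 / 212
= 0.8302
= 83.0%

83.0


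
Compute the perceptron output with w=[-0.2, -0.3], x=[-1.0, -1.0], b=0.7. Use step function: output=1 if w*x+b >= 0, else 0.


z = w . x + b
= -0.2*-1.0 + -0.3*-1.0 + 0.7
= 0.2 + 0.3 + 0.7
= 0.5 + 0.7
= 1.2
Since z = 1.2 >= 0, output = 1

1


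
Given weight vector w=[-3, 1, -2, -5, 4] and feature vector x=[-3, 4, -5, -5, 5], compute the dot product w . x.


Element-wise products:
-3 * -3 = 9
1 * 4 = 4
-2 * -5 = 10
-5 * -5 = 25
4 * 5 = 20
Sum = 9 + 4 + 10 + 25 + 20
= 68

68


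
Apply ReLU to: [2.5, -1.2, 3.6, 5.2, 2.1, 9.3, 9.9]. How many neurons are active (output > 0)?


ReLU(x) = max(0, x) for each element:
ReLU(2.5) = 2.5
ReLU(-1.2) = 0
ReLU(3.6) = 3.6
ReLU(5.2) = 5.2
ReLU(2.1) = 2.1
ReLU(9.3) = 9.3
ReLU(9.9) = 9.9
Active neurons (>0): 6

6


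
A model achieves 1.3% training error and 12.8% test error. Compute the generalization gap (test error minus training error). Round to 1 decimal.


Generalization gap = test_error - train_error
= 12.8 - 1.3
= 11.5%
A large gap suggests overfitting.

11.5


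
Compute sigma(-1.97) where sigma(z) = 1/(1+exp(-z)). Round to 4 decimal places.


sigmoid(z) = 1 / (1 + exp(-z))
exp(-(-1.97)) = exp(1.97) = 7.1707
1 + 7.1707 = 8.1707
1 / 8.1707 = 0.1224

0.1224


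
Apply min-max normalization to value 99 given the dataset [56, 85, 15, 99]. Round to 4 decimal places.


Min = 15, Max = 99
Range = 99 - 15 = 84
Scaled = (x - min) / (max - min)
= (99 - 15) / 84
= 84 / 84
= 1.0000

1.0000


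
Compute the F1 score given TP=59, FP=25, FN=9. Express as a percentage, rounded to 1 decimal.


Precision = TP / (TP + FP) = 59 / 84 = 0.7024
Recall = TP / (TP + FN) = 59 / 68 = 0.8676
F1 = 2 * P * R / (P + R)
= 2 * 0.7024 * 0.8676 / (0.7024 + 0.8676)
= 1.2188 / 1.57
= 0.7763
As percentage: 77.6%

77.6


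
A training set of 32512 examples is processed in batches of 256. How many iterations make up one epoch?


Iterations per epoch = dataset_size / batch_size
= 32512 / 256
= 127

127


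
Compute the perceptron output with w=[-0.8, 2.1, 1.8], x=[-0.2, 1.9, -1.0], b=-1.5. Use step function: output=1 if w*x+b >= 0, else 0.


z = w . x + b
= -0.8*-0.2 + 2.1*1.9 + 1.8*-1.0 + -1.5
= 0.16 + 3.99 + -1.8 + -1.5
= 2.35 + -1.5
= 0.85
Since z = 0.85 >= 0, output = 1

1


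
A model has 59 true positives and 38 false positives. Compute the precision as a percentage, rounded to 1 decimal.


Precision = TP / (TP + FP) * 100
= 59 / (59 + 38)
= 59 / 97
= 0.6082
= 60.8%

60.8


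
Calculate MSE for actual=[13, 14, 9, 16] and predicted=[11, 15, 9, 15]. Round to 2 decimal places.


Differences: [2, -1, 0, 1]
Squared errors: [4, 1, 0, 1]
Sum of squared errors = 6
MSE = 6 / 4 = 1.50

1.50


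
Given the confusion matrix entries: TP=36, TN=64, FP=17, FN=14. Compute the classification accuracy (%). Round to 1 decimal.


Accuracy = (TP + TN) / (TP + TN + FP + FN) * 100
= (36 + 64) / (36 + 64 + 17 + 14)
= 100 / 131
= 0.7634
= 76.3%

76.3


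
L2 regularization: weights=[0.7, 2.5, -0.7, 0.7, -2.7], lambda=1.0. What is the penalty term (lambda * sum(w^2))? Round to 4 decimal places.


Squaring each weight:
0.7^2 = 0.49
2.5^2 = 6.25
(-0.7)^2 = 0.49
0.7^2 = 0.49
(-2.7)^2 = 7.29
Sum of squares = 15.01
Penalty = 1.0 * 15.01 = 15.0100

15.0100


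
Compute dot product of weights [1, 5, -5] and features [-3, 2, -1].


Element-wise products:
1 * -3 = -3
5 * 2 = 10
-5 * -1 = 5
Sum = -3 + 10 + 5
= 12

12


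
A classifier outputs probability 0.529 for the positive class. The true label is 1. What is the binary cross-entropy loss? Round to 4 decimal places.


For y=1: Loss = -log(p)
= -log(0.529)
= -(-0.6368)
= 0.6368

0.6368


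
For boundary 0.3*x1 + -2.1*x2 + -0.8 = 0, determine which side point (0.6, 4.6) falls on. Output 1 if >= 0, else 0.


Compute 0.3 * 0.6 + -2.1 * 4.6 + -0.8
= 0.18 + -9.66 + -0.8
= -10.28
Since -10.28 < 0, the point is on the negative side.

0


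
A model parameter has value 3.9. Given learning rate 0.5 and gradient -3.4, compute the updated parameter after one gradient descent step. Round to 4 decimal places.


w_new = w_old - lr * gradient
= 3.9 - 0.5 * -3.4
= 3.9 - (-1.7)
= 5.6000

5.6000


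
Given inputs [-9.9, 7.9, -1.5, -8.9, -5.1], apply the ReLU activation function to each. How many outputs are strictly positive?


ReLU(x) = max(0, x) for each element:
ReLU(-9.9) = 0
ReLU(7.9) = 7.9
ReLU(-1.5) = 0
ReLU(-8.9) = 0
ReLU(-5.1) = 0
Active neurons (>0): 1

1


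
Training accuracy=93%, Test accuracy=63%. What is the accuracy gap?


Gap = train_accuracy - test_accuracy
= 93 - 63
= 30%
This large gap strongly indicates overfitting.

30


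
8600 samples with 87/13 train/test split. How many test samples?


Train samples = 8600 * 87% = 7482
Test samples = 8600 - 7482
= 1118

1118


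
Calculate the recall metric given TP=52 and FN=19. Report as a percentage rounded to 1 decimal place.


Recall = TP / (TP + FN) * 100
= 52 / (52 + 19)
= 52 / 71
= 0.7324
= 73.2%

73.2


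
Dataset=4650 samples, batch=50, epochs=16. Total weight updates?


Iterations per epoch = 4650 / 50 = 93
Total updates = iterations_per_epoch * epochs
= 93 * 16
= 1488

1488


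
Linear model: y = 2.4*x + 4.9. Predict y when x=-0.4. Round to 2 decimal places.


y = 2.4 * -0.4 + (4.9)
= -0.96 + (4.9)
= 3.94

3.94


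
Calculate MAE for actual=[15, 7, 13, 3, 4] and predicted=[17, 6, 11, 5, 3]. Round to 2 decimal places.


Absolute errors: [2, 1, 2, 2, 1]
Sum of absolute errors = 8
MAE = 8 / 5 = 1.60

1.60


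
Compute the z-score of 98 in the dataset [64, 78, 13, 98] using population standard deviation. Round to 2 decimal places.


Mean = (64 + 78 + 13 + 98) / 4 = 63.25
Variance = sum((x_i - mean)^2) / n = 987.6875
Std = sqrt(987.6875) = 31.4275
Z = (x - mean) / std
= (98 - 63.25) / 31.4275
= 34.75 / 31.4275
= 1.11

1.11


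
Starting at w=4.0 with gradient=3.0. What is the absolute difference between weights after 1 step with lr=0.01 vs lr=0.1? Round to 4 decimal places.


With lr=0.01: w_new = 4.0 - 0.01 * 3.0 = 3.97
With lr=0.1: w_new = 4.0 - 0.1 * 3.0 = 3.7
Absolute difference = |3.97 - 3.7|
= 0.2700

0.2700


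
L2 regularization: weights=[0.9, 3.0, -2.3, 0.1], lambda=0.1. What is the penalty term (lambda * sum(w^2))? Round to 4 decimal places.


Squaring each weight:
0.9^2 = 0.81
3.0^2 = 9.0
(-2.3)^2 = 5.29
0.1^2 = 0.01
Sum of squares = 15.11
Penalty = 0.1 * 15.11 = 1.5110

1.5110


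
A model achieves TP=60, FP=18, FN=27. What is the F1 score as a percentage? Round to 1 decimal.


Precision = TP / (TP + FP) = 60 / 78 = 0.7692
Recall = TP / (TP + FN) = 60 / 87 = 0.6897
F1 = 2 * P * R / (P + R)
= 2 * 0.7692 * 0.6897 / (0.7692 + 0.6897)
= 1.061 / 1.4589
= 0.7273
As percentage: 72.7%

72.7


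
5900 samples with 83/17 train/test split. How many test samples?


Train samples = 5900 * 83% = 4897
Test samples = 5900 - 4897
= 1003

1003


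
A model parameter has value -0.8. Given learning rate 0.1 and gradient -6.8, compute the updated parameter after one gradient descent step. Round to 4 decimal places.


w_new = w_old - lr * gradient
= -0.8 - 0.1 * -6.8
= -0.8 - (-0.68)
= -0.1200

-0.1200


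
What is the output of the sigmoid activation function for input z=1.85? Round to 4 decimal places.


sigmoid(z) = 1 / (1 + exp(-z))
exp(-(1.85)) = exp(-1.85) = 0.1572
1 + 0.1572 = 1.1572
1 / 1.1572 = 0.8641

0.8641


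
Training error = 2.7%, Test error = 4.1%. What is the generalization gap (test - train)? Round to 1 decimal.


Generalization gap = test_error - train_error
= 4.1 - 2.7
= 1.4%
A small gap suggests good generalization.

1.4


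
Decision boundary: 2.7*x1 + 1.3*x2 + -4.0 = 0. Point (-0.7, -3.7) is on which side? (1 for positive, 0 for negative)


Compute 2.7 * -0.7 + 1.3 * -3.7 + -4.0
= -1.89 + -4.81 + -4.0
= -10.7
Since -10.7 < 0, the point is on the negative side.

0


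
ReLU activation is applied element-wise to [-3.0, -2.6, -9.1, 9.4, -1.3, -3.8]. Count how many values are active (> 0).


ReLU(x) = max(0, x) for each element:
ReLU(-3.0) = 0
ReLU(-2.6) = 0
ReLU(-9.1) = 0
ReLU(9.4) = 9.4
ReLU(-1.3) = 0
ReLU(-3.8) = 0
Active neurons (>0): 1

1


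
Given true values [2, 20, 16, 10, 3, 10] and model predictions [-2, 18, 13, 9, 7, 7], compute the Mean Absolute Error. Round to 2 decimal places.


Absolute errors: [4, 2, 3, 1, 4, 3]
Sum of absolute errors = 17
MAE = 17 / 6 = 2.83

2.83


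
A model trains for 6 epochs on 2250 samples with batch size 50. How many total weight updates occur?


Iterations per epoch = 2250 / 50 = 45
Total updates = iterations_per_epoch * epochs
= 45 * 6
= 270

270


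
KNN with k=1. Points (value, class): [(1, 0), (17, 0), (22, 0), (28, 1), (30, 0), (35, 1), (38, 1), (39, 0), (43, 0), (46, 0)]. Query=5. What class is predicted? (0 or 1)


Distances from query 5:
Point 1 (class 0): distance = 4
K=1 nearest neighbors: classes = [0]
Votes for class 1: 0 / 1
Majority vote => class 0

0


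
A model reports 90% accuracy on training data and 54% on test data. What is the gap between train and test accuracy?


Gap = train_accuracy - test_accuracy
= 90 - 54
= 36%
This large gap strongly indicates overfitting.

36


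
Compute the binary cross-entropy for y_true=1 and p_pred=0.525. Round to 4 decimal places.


For y=1: Loss = -log(p)
= -log(0.525)
= -(-0.6444)
= 0.6444

0.6444


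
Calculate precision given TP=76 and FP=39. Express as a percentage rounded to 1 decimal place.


Precision = TP / (TP + FP) * 100
= 76 / (76 + 39)
= 76 / 115
= 0.6609
= 66.1%

66.1


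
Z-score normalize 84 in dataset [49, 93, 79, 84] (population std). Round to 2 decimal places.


Mean = (49 + 93 + 79 + 84) / 4 = 76.25
Variance = sum((x_i - mean)^2) / n = 272.6875
Std = sqrt(272.6875) = 16.5133
Z = (x - mean) / std
= (84 - 76.25) / 16.5133
= 7.75 / 16.5133
= 0.47

0.47


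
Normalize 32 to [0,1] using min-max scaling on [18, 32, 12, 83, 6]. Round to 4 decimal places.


Min = 6, Max = 83
Range = 83 - 6 = 77
Scaled = (x - min) / (max - min)
= (32 - 6) / 77
= 26 / 77
= 0.3377

0.3377


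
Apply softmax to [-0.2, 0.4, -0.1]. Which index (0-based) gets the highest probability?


Softmax is a monotonic transformation, so it preserves the argmax.
We need to find the index of the maximum logit.
Index 0: -0.2
Index 1: 0.4
Index 2: -0.1
Maximum logit = 0.4 at index 1

1


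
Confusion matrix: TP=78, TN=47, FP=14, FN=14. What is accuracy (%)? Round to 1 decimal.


Accuracy = (TP + TN) / (TP + TN + FP + FN) * 100
= (78 + 47) / (78 + 47 + 14 + 14)
= 125 / 153
= 0.817
= 81.7%

81.7


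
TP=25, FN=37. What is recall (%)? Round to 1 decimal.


Recall = TP / (TP + FN) * 100
= 25 / (25 + 37)
= 25 / 62
= 0.4032
= 40.3%

40.3


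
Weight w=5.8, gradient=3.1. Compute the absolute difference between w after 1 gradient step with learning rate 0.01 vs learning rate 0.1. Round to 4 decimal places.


With lr=0.01: w_new = 5.8 - 0.01 * 3.1 = 5.769
With lr=0.1: w_new = 5.8 - 0.1 * 3.1 = 5.49
Absolute difference = |5.769 - 5.49|
= 0.2790

0.2790


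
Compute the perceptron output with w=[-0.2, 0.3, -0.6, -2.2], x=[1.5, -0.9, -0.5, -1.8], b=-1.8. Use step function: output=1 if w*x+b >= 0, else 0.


z = w . x + b
= -0.2*1.5 + 0.3*-0.9 + -0.6*-0.5 + -2.2*-1.8 + -1.8
= -0.3 + -0.27 + 0.3 + 3.96 + -1.8
= 3.69 + -1.8
= 1.89
Since z = 1.89 >= 0, output = 1

1


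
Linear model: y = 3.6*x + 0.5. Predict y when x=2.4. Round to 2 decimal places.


y = 3.6 * 2.4 + (0.5)
= 8.64 + (0.5)
= 9.14

9.14


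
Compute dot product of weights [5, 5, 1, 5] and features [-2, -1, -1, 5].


Element-wise products:
5 * -2 = -10
5 * -1 = -5
1 * -1 = -1
5 * 5 = 25
Sum = -10 + -5 + -1 + 25
= 9

9


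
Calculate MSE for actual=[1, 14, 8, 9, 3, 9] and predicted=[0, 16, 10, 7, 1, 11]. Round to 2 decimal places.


Differences: [1, -2, -2, 2, 2, -2]
Squared errors: [1, 4, 4, 4, 4, 4]
Sum of squared errors = 21
MSE = 21 / 6 = 3.50

3.50


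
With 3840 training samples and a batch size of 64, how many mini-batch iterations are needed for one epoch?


Iterations per epoch = dataset_size / batch_size
= 3840 / 64
= 60

60


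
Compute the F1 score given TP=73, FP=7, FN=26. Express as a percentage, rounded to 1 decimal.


Precision = TP / (TP + FP) = 73 / 80 = 0.9125
Recall = TP / (TP + FN) = 73 / 99 = 0.7374
F1 = 2 * P * R / (P + R)
= 2 * 0.9125 * 0.7374 / (0.9125 + 0.7374)
= 1.3457 / 1.6499
= 0.8156
As percentage: 81.6%

81.6


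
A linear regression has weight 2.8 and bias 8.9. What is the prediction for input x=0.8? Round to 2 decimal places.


y = 2.8 * 0.8 + (8.9)
= 2.24 + (8.9)
= 11.14

11.14


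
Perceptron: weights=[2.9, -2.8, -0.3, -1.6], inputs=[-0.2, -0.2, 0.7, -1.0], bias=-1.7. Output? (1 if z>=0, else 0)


z = w . x + b
= 2.9*-0.2 + -2.8*-0.2 + -0.3*0.7 + -1.6*-1.0 + -1.7
= -0.58 + 0.56 + -0.21 + 1.6 + -1.7
= 1.37 + -1.7
= -0.33
Since z = -0.33 < 0, output = 0

0


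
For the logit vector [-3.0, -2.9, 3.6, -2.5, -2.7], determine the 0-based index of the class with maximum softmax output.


Softmax is a monotonic transformation, so it preserves the argmax.
We need to find the index of the maximum logit.
Index 0: -3.0
Index 1: -2.9
Index 2: 3.6
Index 3: -2.5
Index 4: -2.7
Maximum logit = 3.6 at index 2

2


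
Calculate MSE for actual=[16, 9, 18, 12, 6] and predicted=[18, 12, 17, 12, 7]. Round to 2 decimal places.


Differences: [-2, -3, 1, 0, -1]
Squared errors: [4, 9, 1, 0, 1]
Sum of squared errors = 15
MSE = 15 / 5 = 3.00

3.00


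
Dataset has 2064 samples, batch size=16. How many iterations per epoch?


Iterations per epoch = dataset_size / batch_size
= 2064 / 16
= 129

129


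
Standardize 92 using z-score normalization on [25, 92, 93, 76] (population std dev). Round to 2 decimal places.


Mean = (25 + 92 + 93 + 76) / 4 = 71.5
Variance = sum((x_i - mean)^2) / n = 766.25
Std = sqrt(766.25) = 27.6812
Z = (x - mean) / std
= (92 - 71.5) / 27.6812
= 20.5 / 27.6812
= 0.74

0.74


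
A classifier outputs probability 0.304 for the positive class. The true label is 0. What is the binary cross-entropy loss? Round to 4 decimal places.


For y=0: Loss = -log(1-p)
= -log(1 - 0.304)
= -log(0.696)
= -(-0.3624)
= 0.3624

0.3624


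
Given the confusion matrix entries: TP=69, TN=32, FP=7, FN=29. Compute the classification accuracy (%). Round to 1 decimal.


Accuracy = (TP + TN) / (TP + TN + FP + FN) * 100
= (69 + 32) / (69 + 32 + 7 + 29)
= 101 / 137
= 0.7372
= 73.7%

73.7


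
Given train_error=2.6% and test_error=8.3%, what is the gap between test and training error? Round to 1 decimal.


Generalization gap = test_error - train_error
= 8.3 - 2.6
= 5.7%
A moderate gap.

5.7


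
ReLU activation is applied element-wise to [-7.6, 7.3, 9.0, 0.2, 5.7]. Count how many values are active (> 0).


ReLU(x) = max(0, x) for each element:
ReLU(-7.6) = 0
ReLU(7.3) = 7.3
ReLU(9.0) = 9.0
ReLU(0.2) = 0.2
ReLU(5.7) = 5.7
Active neurons (>0): 4

4


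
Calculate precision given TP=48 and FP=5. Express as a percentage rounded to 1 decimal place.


Precision = TP / (TP + FP) * 100
= 48 / (48 + 5)
= 48 / 53
= 0.9057
= 90.6%

90.6


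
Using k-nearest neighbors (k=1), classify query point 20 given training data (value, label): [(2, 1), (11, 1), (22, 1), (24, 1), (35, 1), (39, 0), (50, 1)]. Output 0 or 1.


Distances from query 20:
Point 22 (class 1): distance = 2
K=1 nearest neighbors: classes = [1]
Votes for class 1: 1 / 1
Majority vote => class 1

1


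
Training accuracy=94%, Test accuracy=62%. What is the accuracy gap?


Gap = train_accuracy - test_accuracy
= 94 - 62
= 32%
This large gap strongly indicates overfitting.

32


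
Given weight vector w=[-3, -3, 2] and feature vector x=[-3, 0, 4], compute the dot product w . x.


Element-wise products:
-3 * -3 = 9
-3 * 0 = 0
2 * 4 = 8
Sum = 9 + 0 + 8
= 17

17


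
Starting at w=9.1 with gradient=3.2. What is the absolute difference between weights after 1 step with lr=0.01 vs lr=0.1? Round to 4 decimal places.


With lr=0.01: w_new = 9.1 - 0.01 * 3.2 = 9.068
With lr=0.1: w_new = 9.1 - 0.1 * 3.2 = 8.78
Absolute difference = |9.068 - 8.78|
= 0.2880

0.2880


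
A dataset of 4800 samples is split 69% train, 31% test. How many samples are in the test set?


Train samples = 4800 * 69% = 3312
Test samples = 4800 - 3312
= 1488

1488


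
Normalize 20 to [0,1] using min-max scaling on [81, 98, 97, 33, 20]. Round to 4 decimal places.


Min = 20, Max = 98
Range = 98 - 20 = 78
Scaled = (x - min) / (max - min)
= (20 - 20) / 78
= 0 / 78
= 0.0000

0.0000


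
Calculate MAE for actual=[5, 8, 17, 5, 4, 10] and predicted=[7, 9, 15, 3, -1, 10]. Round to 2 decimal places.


Absolute errors: [2, 1, 2, 2, 5, 0]
Sum of absolute errors = 12
MAE = 12 / 6 = 2.00

2.00


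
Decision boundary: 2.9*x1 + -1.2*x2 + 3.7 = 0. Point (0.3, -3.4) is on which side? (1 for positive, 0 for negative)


Compute 2.9 * 0.3 + -1.2 * -3.4 + 3.7
= 0.87 + 4.08 + 3.7
= 8.65
Since 8.65 >= 0, the point is on the positive side.

1


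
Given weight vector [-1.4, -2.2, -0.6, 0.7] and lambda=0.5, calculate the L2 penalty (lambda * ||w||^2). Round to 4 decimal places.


Squaring each weight:
(-1.4)^2 = 1.96
(-2.2)^2 = 4.84
(-0.6)^2 = 0.36
0.7^2 = 0.49
Sum of squares = 7.65
Penalty = 0.5 * 7.65 = 3.8250

3.8250


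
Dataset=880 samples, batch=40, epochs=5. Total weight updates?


Iterations per epoch = 880 / 40 = 22
Total updates = iterations_per_epoch * epochs
= 22 * 5
= 110

110


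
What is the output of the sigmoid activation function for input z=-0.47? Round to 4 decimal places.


sigmoid(z) = 1 / (1 + exp(-z))
exp(-(-0.47)) = exp(0.47) = 1.6
1 + 1.6 = 2.6
1 / 2.6 = 0.3846

0.3846


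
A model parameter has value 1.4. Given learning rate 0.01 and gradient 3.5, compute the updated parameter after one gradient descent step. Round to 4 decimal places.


w_new = w_old - lr * gradient
= 1.4 - 0.01 * 3.5
= 1.4 - (0.035)
= 1.3650

1.3650


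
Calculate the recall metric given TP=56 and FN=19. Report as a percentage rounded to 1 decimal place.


Recall = TP / (TP + FN) * 100
= 56 / (56 + 19)
= 56 / 75
= 0.7467
= 74.7%

74.7


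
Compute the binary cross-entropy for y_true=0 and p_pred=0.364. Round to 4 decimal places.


For y=0: Loss = -log(1-p)
= -log(1 - 0.364)
= -log(0.636)
= -(-0.4526)
= 0.4526

0.4526


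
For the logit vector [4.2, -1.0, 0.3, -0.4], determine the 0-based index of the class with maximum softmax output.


Softmax is a monotonic transformation, so it preserves the argmax.
We need to find the index of the maximum logit.
Index 0: 4.2
Index 1: -1.0
Index 2: 0.3
Index 3: -0.4
Maximum logit = 4.2 at index 0

0


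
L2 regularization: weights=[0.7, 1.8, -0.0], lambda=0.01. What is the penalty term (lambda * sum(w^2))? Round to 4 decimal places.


Squaring each weight:
0.7^2 = 0.49
1.8^2 = 3.24
(-0.0)^2 = 0.0
Sum of squares = 3.73
Penalty = 0.01 * 3.73 = 0.0373

0.0373


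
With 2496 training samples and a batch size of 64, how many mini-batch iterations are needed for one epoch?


Iterations per epoch = dataset_size / batch_size
= 2496 / 64
= 39

39


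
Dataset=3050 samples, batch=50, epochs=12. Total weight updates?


Iterations per epoch = 3050 / 50 = 61
Total updates = iterations_per_epoch * epochs
= 61 * 12
= 732

732


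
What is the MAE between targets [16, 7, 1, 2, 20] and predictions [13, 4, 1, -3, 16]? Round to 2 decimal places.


Absolute errors: [3, 3, 0, 5, 4]
Sum of absolute errors = 15
MAE = 15 / 5 = 3.00

3.00


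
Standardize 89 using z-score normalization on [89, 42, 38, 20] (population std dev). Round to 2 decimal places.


Mean = (89 + 42 + 38 + 20) / 4 = 47.25
Variance = sum((x_i - mean)^2) / n = 649.6875
Std = sqrt(649.6875) = 25.489
Z = (x - mean) / std
= (89 - 47.25) / 25.489
= 41.75 / 25.489
= 1.64

1.64


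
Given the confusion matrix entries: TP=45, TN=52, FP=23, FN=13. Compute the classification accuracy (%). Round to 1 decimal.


Accuracy = (TP + TN) / (TP + TN + FP + FN) * 100
= (45 + 52) / (45 + 52 + 23 + 13)
= 97 / 133
= 0.7293
= 72.9%

72.9


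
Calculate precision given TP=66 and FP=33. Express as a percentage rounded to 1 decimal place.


Precision = TP / (TP + FP) * 100
= 66 / (66 + 33)
= 66 / 99
= 0.6667
= 66.7%

66.7


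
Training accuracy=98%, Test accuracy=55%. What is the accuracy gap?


Gap = train_accuracy - test_accuracy
= 98 - 55
= 43%
This large gap strongly indicates overfitting.

43


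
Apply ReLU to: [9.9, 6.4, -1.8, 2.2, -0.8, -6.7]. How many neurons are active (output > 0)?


ReLU(x) = max(0, x) for each element:
ReLU(9.9) = 9.9
ReLU(6.4) = 6.4
ReLU(-1.8) = 0
ReLU(2.2) = 2.2
ReLU(-0.8) = 0
ReLU(-6.7) = 0
Active neurons (>0): 3

3


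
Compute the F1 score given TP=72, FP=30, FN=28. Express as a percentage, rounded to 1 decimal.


Precision = TP / (TP + FP) = 72 / 102 = 0.7059
Recall = TP / (TP + FN) = 72 / 100 = 0.72
F1 = 2 * P * R / (P + R)
= 2 * 0.7059 * 0.72 / (0.7059 + 0.72)
= 1.0165 / 1.4259
= 0.7129
As percentage: 71.3%

71.3


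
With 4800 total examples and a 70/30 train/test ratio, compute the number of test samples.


Train samples = 4800 * 70% = 3360
Test samples = 4800 - 3360
= 1440

1440


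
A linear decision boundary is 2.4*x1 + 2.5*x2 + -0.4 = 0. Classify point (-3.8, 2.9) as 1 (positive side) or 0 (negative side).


Compute 2.4 * -3.8 + 2.5 * 2.9 + -0.4
= -9.12 + 7.25 + -0.4
= -2.27
Since -2.27 < 0, the point is on the negative side.

0


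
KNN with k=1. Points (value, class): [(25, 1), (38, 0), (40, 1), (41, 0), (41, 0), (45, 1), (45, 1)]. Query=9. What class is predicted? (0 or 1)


Distances from query 9:
Point 25 (class 1): distance = 16
K=1 nearest neighbors: classes = [1]
Votes for class 1: 1 / 1
Majority vote => class 1

1


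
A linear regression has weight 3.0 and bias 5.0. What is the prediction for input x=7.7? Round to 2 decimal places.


y = 3.0 * 7.7 + (5.0)
= 23.1 + (5.0)
= 28.10

28.10


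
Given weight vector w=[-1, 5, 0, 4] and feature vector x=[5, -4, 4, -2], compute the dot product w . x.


Element-wise products:
-1 * 5 = -5
5 * -4 = -20
0 * 4 = 0
4 * -2 = -8
Sum = -5 + -20 + 0 + -8
= -33

-33


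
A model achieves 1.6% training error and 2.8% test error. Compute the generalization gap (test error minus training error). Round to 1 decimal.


Generalization gap = test_error - train_error
= 2.8 - 1.6
= 1.2%
A small gap suggests good generalization.

1.2


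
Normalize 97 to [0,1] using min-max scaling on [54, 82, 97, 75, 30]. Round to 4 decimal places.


Min = 30, Max = 97
Range = 97 - 30 = 67
Scaled = (x - min) / (max - min)
= (97 - 30) / 67
= 67 / 67
= 1.0000

1.0000


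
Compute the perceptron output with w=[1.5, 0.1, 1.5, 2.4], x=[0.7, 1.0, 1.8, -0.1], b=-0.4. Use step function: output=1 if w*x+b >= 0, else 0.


z = w . x + b
= 1.5*0.7 + 0.1*1.0 + 1.5*1.8 + 2.4*-0.1 + -0.4
= 1.05 + 0.1 + 2.7 + -0.24 + -0.4
= 3.61 + -0.4
= 3.21
Since z = 3.21 >= 0, output = 1

1


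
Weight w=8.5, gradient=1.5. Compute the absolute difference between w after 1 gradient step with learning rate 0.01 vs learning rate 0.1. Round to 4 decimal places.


With lr=0.01: w_new = 8.5 - 0.01 * 1.5 = 8.485
With lr=0.1: w_new = 8.5 - 0.1 * 1.5 = 8.35
Absolute difference = |8.485 - 8.35|
= 0.1350

0.1350


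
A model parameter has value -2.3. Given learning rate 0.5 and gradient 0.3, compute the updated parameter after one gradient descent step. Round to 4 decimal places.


w_new = w_old - lr * gradient
= -2.3 - 0.5 * 0.3
= -2.3 - (0.15)
= -2.4500

-2.4500


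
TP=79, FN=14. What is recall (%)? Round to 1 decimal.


Recall = TP / (TP + FN) * 100
= 79 / (79 + 14)
= 79 / 93
= 0.8495
= 84.9%

84.9


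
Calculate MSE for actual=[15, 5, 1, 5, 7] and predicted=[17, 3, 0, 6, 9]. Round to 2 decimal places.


Differences: [-2, 2, 1, -1, -2]
Squared errors: [4, 4, 1, 1, 4]
Sum of squared errors = 14
MSE = 14 / 5 = 2.80

2.80


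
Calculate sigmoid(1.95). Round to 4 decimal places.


sigmoid(z) = 1 / (1 + exp(-z))
exp(-(1.95)) = exp(-1.95) = 0.1423
1 + 0.1423 = 1.1423
1 / 1.1423 = 0.8754

0.8754


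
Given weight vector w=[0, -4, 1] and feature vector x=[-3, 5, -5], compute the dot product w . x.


Element-wise products:
0 * -3 = 0
-4 * 5 = -20
1 * -5 = -5
Sum = 0 + -20 + -5
= -25

-25


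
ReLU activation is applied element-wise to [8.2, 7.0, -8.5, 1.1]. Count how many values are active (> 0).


ReLU(x) = max(0, x) for each element:
ReLU(8.2) = 8.2
ReLU(7.0) = 7.0
ReLU(-8.5) = 0
ReLU(1.1) = 1.1
Active neurons (>0): 3

3


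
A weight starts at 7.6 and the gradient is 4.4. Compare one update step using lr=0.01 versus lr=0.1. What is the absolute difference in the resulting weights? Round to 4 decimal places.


With lr=0.01: w_new = 7.6 - 0.01 * 4.4 = 7.556
With lr=0.1: w_new = 7.6 - 0.1 * 4.4 = 7.16
Absolute difference = |7.556 - 7.16|
= 0.3960

0.3960


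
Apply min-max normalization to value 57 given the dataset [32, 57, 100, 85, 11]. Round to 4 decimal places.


Min = 11, Max = 100
Range = 100 - 11 = 89
Scaled = (x - min) / (max - min)
= (57 - 11) / 89
= 46 / 89
= 0.5169

0.5169


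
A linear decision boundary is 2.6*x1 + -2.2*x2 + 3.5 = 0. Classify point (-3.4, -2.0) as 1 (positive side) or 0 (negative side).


Compute 2.6 * -3.4 + -2.2 * -2.0 + 3.5
= -8.84 + 4.4 + 3.5
= -0.94
Since -0.94 < 0, the point is on the negative side.

0


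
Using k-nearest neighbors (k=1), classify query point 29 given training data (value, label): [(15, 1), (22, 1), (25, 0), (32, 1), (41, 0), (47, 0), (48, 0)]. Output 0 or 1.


Distances from query 29:
Point 32 (class 1): distance = 3
K=1 nearest neighbors: classes = [1]
Votes for class 1: 1 / 1
Majority vote => class 1

1


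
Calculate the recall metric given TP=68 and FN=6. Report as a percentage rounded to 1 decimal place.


Recall = TP / (TP + FN) * 100
= 68 / (68 + 6)
= 68 / 74
= 0.9189
= 91.9%

91.9


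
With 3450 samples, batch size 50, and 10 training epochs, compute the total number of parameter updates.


Iterations per epoch = 3450 / 50 = 69
Total updates = iterations_per_epoch * epochs
= 69 * 10
= 690

690


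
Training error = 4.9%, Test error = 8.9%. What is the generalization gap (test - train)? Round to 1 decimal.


Generalization gap = test_error - train_error
= 8.9 - 4.9
= 4.0%
A moderate gap.

4.0


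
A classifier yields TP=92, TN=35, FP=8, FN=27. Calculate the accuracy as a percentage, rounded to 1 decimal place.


Accuracy = (TP + TN) / (TP + TN + FP + FN) * 100
= (92 + 35) / (92 + 35 + 8 + 27)
= 127 / 162
= 0.784
= 78.4%

78.4


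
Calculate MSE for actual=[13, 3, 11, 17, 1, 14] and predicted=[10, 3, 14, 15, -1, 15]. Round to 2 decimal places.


Differences: [3, 0, -3, 2, 2, -1]
Squared errors: [9, 0, 9, 4, 4, 1]
Sum of squared errors = 27
MSE = 27 / 6 = 4.50

4.50


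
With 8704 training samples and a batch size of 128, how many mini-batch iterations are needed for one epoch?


Iterations per epoch = dataset_size / batch_size
= 8704 / 128
= 68

68


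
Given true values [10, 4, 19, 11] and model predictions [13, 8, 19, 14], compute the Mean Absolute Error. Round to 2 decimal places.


Absolute errors: [3, 4, 0, 3]
Sum of absolute errors = 10
MAE = 10 / 4 = 2.50

2.50


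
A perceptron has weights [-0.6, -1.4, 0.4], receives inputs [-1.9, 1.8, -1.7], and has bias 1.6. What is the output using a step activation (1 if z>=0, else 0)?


z = w . x + b
= -0.6*-1.9 + -1.4*1.8 + 0.4*-1.7 + 1.6
= 1.14 + -2.52 + -0.68 + 1.6
= -2.06 + 1.6
= -0.46
Since z = -0.46 < 0, output = 0

0


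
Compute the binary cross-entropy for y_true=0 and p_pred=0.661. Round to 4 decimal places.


For y=0: Loss = -log(1-p)
= -log(1 - 0.661)
= -log(0.339)
= -(-1.0818)
= 1.0818

1.0818


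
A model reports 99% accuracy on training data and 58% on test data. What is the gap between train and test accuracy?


Gap = train_accuracy - test_accuracy
= 99 - 58
= 41%
This large gap strongly indicates overfitting.

41


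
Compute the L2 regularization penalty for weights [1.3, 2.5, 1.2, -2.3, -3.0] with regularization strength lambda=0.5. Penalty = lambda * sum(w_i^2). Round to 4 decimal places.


Squaring each weight:
1.3^2 = 1.69
2.5^2 = 6.25
1.2^2 = 1.44
(-2.3)^2 = 5.29
(-3.0)^2 = 9.0
Sum of squares = 23.67
Penalty = 0.5 * 23.67 = 11.8350

11.8350


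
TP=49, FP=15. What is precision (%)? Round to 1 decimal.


Precision = TP / (TP + FP) * 100
= 49 / (49 + 15)
= 49 / 64
= 0.7656
= 76.6%

76.6


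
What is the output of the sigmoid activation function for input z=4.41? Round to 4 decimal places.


sigmoid(z) = 1 / (1 + exp(-z))
exp(-(4.41)) = exp(-4.41) = 0.0122
1 + 0.0122 = 1.0122
1 / 1.0122 = 0.9880

0.9880


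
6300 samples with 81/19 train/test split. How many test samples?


Train samples = 6300 * 81% = 5103
Test samples = 6300 - 5103
= 1197

1197


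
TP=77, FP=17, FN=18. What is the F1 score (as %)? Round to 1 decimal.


Precision = TP / (TP + FP) = 77 / 94 = 0.8191
Recall = TP / (TP + FN) = 77 / 95 = 0.8105
F1 = 2 * P * R / (P + R)
= 2 * 0.8191 * 0.8105 / (0.8191 + 0.8105)
= 1.3279 / 1.6297
= 0.8148
As percentage: 81.5%

81.5


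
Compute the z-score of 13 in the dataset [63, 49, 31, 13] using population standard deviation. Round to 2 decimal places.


Mean = (63 + 49 + 31 + 13) / 4 = 39.0
Variance = sum((x_i - mean)^2) / n = 354.0
Std = sqrt(354.0) = 18.8149
Z = (x - mean) / std
= (13 - 39.0) / 18.8149
= -26.0 / 18.8149
= -1.38

-1.38


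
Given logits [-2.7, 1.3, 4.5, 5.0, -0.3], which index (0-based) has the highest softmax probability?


Softmax is a monotonic transformation, so it preserves the argmax.
We need to find the index of the maximum logit.
Index 0: -2.7
Index 1: 1.3
Index 2: 4.5
Index 3: 5.0
Index 4: -0.3
Maximum logit = 5.0 at index 3

3


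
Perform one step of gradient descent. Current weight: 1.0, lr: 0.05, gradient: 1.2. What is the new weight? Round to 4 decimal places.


w_new = w_old - lr * gradient
= 1.0 - 0.05 * 1.2
= 1.0 - (0.06)
= 0.9400

0.9400


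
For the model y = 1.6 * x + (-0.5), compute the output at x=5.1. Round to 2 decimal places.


y = 1.6 * 5.1 + (-0.5)
= 8.16 + (-0.5)
= 7.66

7.66


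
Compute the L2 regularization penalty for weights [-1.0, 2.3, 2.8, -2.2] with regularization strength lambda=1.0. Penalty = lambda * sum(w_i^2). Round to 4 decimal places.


Squaring each weight:
(-1.0)^2 = 1.0
2.3^2 = 5.29
2.8^2 = 7.84
(-2.2)^2 = 4.84
Sum of squares = 18.97
Penalty = 1.0 * 18.97 = 18.9700

18.9700


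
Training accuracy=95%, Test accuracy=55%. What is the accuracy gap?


Gap = train_accuracy - test_accuracy
= 95 - 55
= 40%
This large gap strongly indicates overfitting.

40


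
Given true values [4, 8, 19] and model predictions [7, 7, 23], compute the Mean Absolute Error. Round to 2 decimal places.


Absolute errors: [3, 1, 4]
Sum of absolute errors = 8
MAE = 8 / 3 = 2.67

2.67
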